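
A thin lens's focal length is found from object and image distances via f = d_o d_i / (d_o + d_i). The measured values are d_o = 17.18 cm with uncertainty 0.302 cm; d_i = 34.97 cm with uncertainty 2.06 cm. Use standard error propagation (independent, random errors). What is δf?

∂f/∂d_o = (d_i/(d_o+d_i))² = 0.450;  ∂f/∂d_i = (d_o/(d_o+d_i))² = 0.109
δf = √((∂f/∂d_o · δd_o)² + (∂f/∂d_i · δd_i)²) = √(0.0184 + 0.0500) = 0.262 cm

0.262 cm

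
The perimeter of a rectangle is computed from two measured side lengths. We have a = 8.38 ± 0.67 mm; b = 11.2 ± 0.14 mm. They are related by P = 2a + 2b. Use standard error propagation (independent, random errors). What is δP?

Each term contributes (cᵢ δxᵢ)² to (δP)²:
  (2·δa)² = 1.80;  (2·δb)² = 0.0784
δP = √(1.87) = 1.37 mm

1.37 mm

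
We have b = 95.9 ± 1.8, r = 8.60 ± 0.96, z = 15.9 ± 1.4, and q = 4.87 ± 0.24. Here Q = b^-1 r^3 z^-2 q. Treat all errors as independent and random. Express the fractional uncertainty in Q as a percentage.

38.2%

Since Q is a product/quotient, work with relative uncertainties:
  (-1·δb/b)² = (-1×0.0188)² = 0.000352;  (3·δr/r)² = (3×0.112)² = 0.112;  (-2·δz/z)² = (-2×0.0881)² = 0.0310;  (1·δq/q)² = (1×0.0493)² = 0.00243
δQ/Q = √(0.146) = 0.382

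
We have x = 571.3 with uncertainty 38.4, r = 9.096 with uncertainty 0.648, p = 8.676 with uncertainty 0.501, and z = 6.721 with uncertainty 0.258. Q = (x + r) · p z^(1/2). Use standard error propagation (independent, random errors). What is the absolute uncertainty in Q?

1170

Let u = x + r = 580.4. δu = √(δx² + δr²) = √(1470 + 0.420) = 38.4, so δu/u = 0.0662.
Q is then a monomial in u, p, z:
δQ/Q = √((δu/u)² + (1·δp/p)² + (½·δz/z)²) = √(0.00438 + 0.00333 + 0.000368) = 0.0899
Q = 13050, so δQ = 0.0899 × 13050 = 1170.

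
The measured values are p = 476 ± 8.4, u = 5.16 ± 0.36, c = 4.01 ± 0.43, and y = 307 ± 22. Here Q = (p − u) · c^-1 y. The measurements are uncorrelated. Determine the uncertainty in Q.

4690

Let w = p − u = 471. δw = √(δp² + δu²) = √(70.6 + 0.130) = 8.41, so δw/w = 0.0179.
Q is then a monomial in w, c, y:
δQ/Q = √((δw/w)² + (-1·δc/c)² + (1·δy/y)²) = √(0.000319 + 0.0115 + 0.00514) = 0.130
Q = 36000, so δQ = 0.130 × 36000 = 4690.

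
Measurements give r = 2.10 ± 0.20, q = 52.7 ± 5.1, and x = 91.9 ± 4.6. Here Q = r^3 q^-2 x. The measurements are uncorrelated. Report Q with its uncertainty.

Since Q is a product/quotient, work with relative uncertainties:
  (3·δr/r)² = (3×0.0952)² = 0.0816;  (-2·δq/q)² = (-2×0.0968)² = 0.0375;  (1·δx/x)² = (1×0.0501)² = 0.00251
δQ/Q = √(0.122) = 0.349
Q = 0.306, so δQ = 0.349 × 0.306 = 0.107.

0.306 ± 0.107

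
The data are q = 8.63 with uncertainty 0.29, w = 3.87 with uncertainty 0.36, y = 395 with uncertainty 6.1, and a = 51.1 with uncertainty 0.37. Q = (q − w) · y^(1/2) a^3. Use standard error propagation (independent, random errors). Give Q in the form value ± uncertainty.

(1.26 ± 0.126) × 10^7

Let u = q − w = 4.76. δu = √(δq² + δw²) = √(0.0841 + 0.130) = 0.462, so δu/u = 0.0971.
Q is then a monomial in u, y, a:
δQ/Q = √((δu/u)² + (½·δy/y)² + (3·δa/a)²) = √(0.00943 + 5.96e-05 + 0.000472) = 0.0998
Q = 1.26e+07, so δQ = 0.0998 × 1.26e+07 = 1.26e+06.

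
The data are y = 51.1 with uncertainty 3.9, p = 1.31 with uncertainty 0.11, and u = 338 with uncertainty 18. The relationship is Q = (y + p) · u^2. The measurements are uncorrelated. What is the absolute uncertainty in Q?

7.78e+05

Let w = y + p = 52.4. δw = √(δy² + δp²) = √(15.2 + 0.0121) = 3.90, so δw/w = 0.0744.
Q is then a monomial in w, u:
δQ/Q = √((δw/w)² + (2·δu/u)²) = √(0.00554 + 0.0113) = 0.130
Q = 5.99e+06, so δQ = 0.130 × 5.99e+06 = 7.78e+05.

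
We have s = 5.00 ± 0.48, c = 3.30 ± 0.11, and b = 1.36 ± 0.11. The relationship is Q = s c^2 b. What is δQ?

10.5

Relative error in a monomial: (δQ/Q)² = Σ (nᵢ · δxᵢ/xᵢ)².
  (1·δs/s)² = (1×0.0960)² = 0.00922;  (2·δc/c)² = (2×0.0333)² = 0.00444;  (1·δb/b)² = (1×0.0809)² = 0.00654
δQ/Q = √(0.0202) = 0.142
Q = 74.1, so δQ = 0.142 × 74.1 = 10.5.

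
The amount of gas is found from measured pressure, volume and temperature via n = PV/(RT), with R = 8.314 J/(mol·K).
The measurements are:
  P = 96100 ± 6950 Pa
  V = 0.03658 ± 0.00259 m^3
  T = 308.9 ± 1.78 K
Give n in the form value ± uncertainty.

Relative error in a monomial: (δn/n)² = Σ (nᵢ · δxᵢ/xᵢ)².
  (1·δP/P)² = (1×0.0723)² = 0.00523;  (1·δV/V)² = (1×0.0708)² = 0.00501;  (-1·δT/T)² = (-1×0.00576)² = 3.32e-05
δn/n = √(0.0103) = 0.101
n = 1.369 mol, so δn = 0.101 × 1.369 = 0.139 mol.

1.369 ± 0.139 mol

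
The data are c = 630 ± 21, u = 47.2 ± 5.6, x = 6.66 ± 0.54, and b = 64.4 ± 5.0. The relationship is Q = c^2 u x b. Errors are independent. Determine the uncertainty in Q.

1.42e+09

For a monomial Q ∝ c^2, u, x, b, fractional errors add in quadrature:
  (2·δc/c)² = (2×0.0333)² = 0.00444;  (1·δu/u)² = (1×0.119)² = 0.0141;  (1·δx/x)² = (1×0.0811)² = 0.00657;  (1·δb/b)² = (1×0.0776)² = 0.00603
δQ/Q = √(0.0311) = 0.176
Q = 8.03e+09, so δQ = 0.176 × 8.03e+09 = 1.42e+09.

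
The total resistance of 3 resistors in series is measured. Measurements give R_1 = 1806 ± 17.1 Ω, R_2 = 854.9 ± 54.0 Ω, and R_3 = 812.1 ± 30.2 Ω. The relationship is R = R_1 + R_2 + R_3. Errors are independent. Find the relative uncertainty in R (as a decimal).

Sums and differences: (δR)² = Σ (cᵢ δxᵢ)².
  (δR_1)² = 292;  (δR_2)² = 2920;  (δR_3)² = 912
δR = √(4120) = 64.2 Ω
R = 3473 Ω, so δR/R = 64.2/3473 = 0.0185.

0.0185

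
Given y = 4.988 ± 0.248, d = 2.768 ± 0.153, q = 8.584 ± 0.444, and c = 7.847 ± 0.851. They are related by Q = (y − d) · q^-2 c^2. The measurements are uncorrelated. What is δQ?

Let u = y − d = 2.220. δu = √(δy² + δd²) = √(0.0615 + 0.0234) = 0.291, so δu/u = 0.131.
Q is then a monomial in u, q, c:
δQ/Q = √((δu/u)² + (-2·δq/q)² + (2·δc/c)²) = √(0.0172 + 0.0107 + 0.0470) = 0.274
Q = 1.855, so δQ = 0.274 × 1.855 = 0.508.

0.508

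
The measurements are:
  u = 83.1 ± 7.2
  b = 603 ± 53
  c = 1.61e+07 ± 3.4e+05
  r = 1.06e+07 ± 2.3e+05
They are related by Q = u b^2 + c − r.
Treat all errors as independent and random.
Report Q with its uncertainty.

(3.57 ± 0.594) × 10^7

Let p = u·b^2 = 3.02e+07. δp/p = √((1·δu/u)² + (2·δb/b)²) = √(0.00751 + 0.0309) = 0.196, so δp = 5.92e+06.
Q = p + c − r: δQ = √(δp² + δc² + δr²) = √(3.51e+13 + 1.16e+11 + 5.29e+10) = 5.94e+06
Q = 3.57e+07.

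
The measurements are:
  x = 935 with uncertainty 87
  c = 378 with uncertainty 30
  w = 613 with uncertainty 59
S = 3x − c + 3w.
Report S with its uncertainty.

4270 ± 317

Each term contributes (cᵢ δxᵢ)² to (δS)²:
  (3·δx)² = 68100;  (δc)² = 900;  (3·δw)² = 31300
δS = √(1e+05) = 317
S = 4270.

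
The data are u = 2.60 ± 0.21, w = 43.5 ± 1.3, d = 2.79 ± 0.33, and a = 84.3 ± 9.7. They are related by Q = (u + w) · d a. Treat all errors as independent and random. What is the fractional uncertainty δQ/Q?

0.167

Let h = u + w = 46.1. δh = √(δu² + δw²) = √(0.0441 + 1.69) = 1.32, so δh/h = 0.0286.
Q is then a monomial in h, d, a:
δQ/Q = √((δh/h)² + (1·δd/d)² + (1·δa/a)²) = √(0.000816 + 0.0140 + 0.0132) = 0.167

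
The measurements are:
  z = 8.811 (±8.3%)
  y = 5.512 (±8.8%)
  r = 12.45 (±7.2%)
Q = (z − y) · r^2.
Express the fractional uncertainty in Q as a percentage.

Let u = z − y = 3.299. δu = √(δz² + δy²) = √(0.535 + 0.235) = 0.878, so δu/u = 0.266.
Q is then a monomial in u, r:
δQ/Q = √((δu/u)² + (2·δr/r)²) = √(0.0708 + 0.0207) = 0.302

30.2%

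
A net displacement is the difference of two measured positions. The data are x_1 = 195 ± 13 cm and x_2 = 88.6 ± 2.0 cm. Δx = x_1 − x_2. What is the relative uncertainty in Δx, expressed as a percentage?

12.4%

Each term contributes (cᵢ δxᵢ)² to (δΔx)²:
  (δx_1)² = 169;  (δx_2)² = 4.00
δΔx = √(173) = 13.2 cm
Δx = 106 cm, so δΔx/Δx = 13.2/106 = 0.124.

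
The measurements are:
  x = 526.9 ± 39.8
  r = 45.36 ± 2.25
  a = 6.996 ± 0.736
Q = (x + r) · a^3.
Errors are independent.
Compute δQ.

63300

Let u = x + r = 572.3. δu = √(δx² + δr²) = √(1580 + 5.06) = 39.9, so δu/u = 0.0697.
Q is then a monomial in u, a:
δQ/Q = √((δu/u)² + (3·δa/a)²) = √(0.00485 + 0.0996) = 0.323
Q = 195900, so δQ = 0.323 × 195900 = 63300.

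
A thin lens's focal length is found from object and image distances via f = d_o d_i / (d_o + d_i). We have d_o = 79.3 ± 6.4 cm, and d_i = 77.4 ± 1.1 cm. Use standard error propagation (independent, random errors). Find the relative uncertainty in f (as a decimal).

0.0405

∂f/∂d_o = (d_i/(d_o+d_i))² = 0.244;  ∂f/∂d_i = (d_o/(d_o+d_i))² = 0.256
δf = √((∂f/∂d_o · δd_o)² + (∂f/∂d_i · δd_i)²) = √(2.44 + 0.0794) = 1.59 cm
f = 39.2 cm, so δf/f = 1.59/39.2 = 0.0405.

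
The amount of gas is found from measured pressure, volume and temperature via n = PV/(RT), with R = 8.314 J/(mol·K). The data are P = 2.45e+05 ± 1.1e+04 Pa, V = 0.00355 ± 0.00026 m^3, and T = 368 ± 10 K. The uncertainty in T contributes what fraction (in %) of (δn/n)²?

(δn/n)² = (1·δP/P)² + (1·δV/V)² + (-1·δT/T)²
  P term: (1×0.0449)² = 0.00202
  V term: (1×0.0732)² = 0.00536
  T term: (-1×0.0272)² = 0.000738
Total = 0.00812. Share from T = 0.000738/0.00812 = 0.0910.

9.10%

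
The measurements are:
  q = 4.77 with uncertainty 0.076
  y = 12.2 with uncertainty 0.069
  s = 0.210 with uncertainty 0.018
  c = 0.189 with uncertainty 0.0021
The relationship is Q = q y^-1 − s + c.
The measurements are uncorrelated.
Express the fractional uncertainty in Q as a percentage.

Let p = q·y^-1 = 0.391. δp/p = √((1·δq/q)² + (-1·δy/y)²) = √(0.000254 + 3.2e-05) = 0.0169, so δp = 0.00661.
Q = p − s + c: δQ = √(δp² + δs² + δc²) = √(4.37e-05 + 0.000324 + 4.41e-06) = 0.0193
Q = 0.370, so δQ/Q = 0.0193/0.370 = 0.0521.

5.21%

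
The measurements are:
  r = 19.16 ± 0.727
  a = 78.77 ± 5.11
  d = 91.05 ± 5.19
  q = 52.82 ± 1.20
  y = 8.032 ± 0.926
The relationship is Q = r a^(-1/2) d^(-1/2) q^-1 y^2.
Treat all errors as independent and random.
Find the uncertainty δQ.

Products/powers → add relative errors in quadrature, weighted by exponent:
  (1·δr/r)² = (1×0.0379)² = 0.00144;  (−½·δa/a)² = (-0.5×0.0649)² = 0.00105;  (−½·δd/d)² = (-0.5×0.0570)² = 0.000812;  (-1·δq/q)² = (-1×0.0227)² = 0.000516;  (2·δy/y)² = (2×0.115)² = 0.0532
δQ/Q = √(0.0570) = 0.239
Q = 0.2763, so δQ = 0.239 × 0.2763 = 0.0660.

0.0660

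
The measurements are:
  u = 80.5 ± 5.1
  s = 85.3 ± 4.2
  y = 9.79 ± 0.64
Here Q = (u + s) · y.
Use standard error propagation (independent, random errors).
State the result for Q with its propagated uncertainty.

1620 ± 124

Let w = u + s = 166. δw = √(δu² + δs²) = √(26.0 + 17.6) = 6.61, so δw/w = 0.0398.
Q is then a monomial in w, y:
δQ/Q = √((δw/w)² + (1·δy/y)²) = √(0.00159 + 0.00427) = 0.0766
Q = 1620, so δQ = 0.0766 × 1620 = 124.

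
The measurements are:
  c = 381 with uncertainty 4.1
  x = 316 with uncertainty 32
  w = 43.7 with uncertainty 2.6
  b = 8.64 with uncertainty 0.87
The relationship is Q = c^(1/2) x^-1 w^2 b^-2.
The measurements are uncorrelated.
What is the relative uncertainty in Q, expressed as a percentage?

Each factor contributes (exponent × relative error)² to (δQ/Q)²:
  (½·δc/c)² = (0.5×0.0108)² = 2.9e-05;  (-1·δx/x)² = (-1×0.101)² = 0.0103;  (2·δw/w)² = (2×0.0595)² = 0.0142;  (-2·δb/b)² = (-2×0.101)² = 0.0406
δQ/Q = √(0.0650) = 0.255

25.5%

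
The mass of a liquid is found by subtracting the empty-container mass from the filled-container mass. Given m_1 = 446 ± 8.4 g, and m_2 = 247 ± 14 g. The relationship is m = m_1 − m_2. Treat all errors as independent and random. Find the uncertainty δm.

m is a linear combination, so absolute uncertainties add in quadrature:
  (δm_1)² = 70.6;  (δm_2)² = 196
δm = √(267) = 16.3 g

16.3 g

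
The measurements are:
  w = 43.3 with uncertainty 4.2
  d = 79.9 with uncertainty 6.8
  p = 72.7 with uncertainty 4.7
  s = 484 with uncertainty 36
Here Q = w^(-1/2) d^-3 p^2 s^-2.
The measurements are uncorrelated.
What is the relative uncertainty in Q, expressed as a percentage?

32.6%

For a monomial Q ∝ w^(-1/2), d^-3, p^2, s^-2, fractional errors add in quadrature:
  (−½·δw/w)² = (-0.5×0.0970)² = 0.00235;  (-3·δd/d)² = (-3×0.0851)² = 0.0652;  (2·δp/p)² = (2×0.0646)² = 0.0167;  (-2·δs/s)² = (-2×0.0744)² = 0.0221
δQ/Q = √(0.106) = 0.326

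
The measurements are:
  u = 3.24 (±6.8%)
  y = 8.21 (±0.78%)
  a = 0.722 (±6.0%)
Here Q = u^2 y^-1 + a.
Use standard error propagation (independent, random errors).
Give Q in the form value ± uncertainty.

2.00 ± 0.179

Let p = u^2·y^-1 = 1.28. δp/p = √((2·δu/u)² + (-1·δy/y)²) = √(0.0185 + 6.08e-05) = 0.136, so δp = 0.174.
Q = p + a: δQ = √(δp² + δa²) = √(0.0303 + 0.00188) = 0.179
Q = 2.00.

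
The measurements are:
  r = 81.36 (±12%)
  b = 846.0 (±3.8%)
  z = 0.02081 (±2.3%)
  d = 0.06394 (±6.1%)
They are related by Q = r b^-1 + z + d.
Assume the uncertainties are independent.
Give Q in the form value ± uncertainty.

Let p = r·b^-1 = 0.09617. δp/p = √((1·δr/r)² + (-1·δb/b)²) = √(0.0144 + 0.00144) = 0.126, so δp = 0.0121.
Q = p + z + d: δQ = √(δp² + δz² + δd²) = √(0.000147 + 2.29e-07 + 1.52e-05) = 0.0127
Q = 0.1809.

0.1809 ± 0.0127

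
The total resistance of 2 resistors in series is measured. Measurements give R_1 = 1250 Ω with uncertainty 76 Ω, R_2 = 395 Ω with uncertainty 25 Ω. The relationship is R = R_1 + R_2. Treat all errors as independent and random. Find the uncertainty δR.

R is a linear combination, so absolute uncertainties add in quadrature:
  (δR_1)² = 5780;  (δR_2)² = 625
δR = √(6400) = 80.0 Ω

80.0 Ω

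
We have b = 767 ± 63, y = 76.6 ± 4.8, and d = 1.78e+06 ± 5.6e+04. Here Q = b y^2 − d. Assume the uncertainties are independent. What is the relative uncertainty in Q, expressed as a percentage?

24.9%

Let p = b·y^2 = 4.5e+06. δp/p = √((1·δb/b)² + (2·δy/y)²) = √(0.00675 + 0.0157) = 0.150, so δp = 6.74e+05.
Q = p − d: δQ = √(δp² + δd²) = √(4.55e+11 + 3.14e+09) = 6.77e+05
Q = 2.72e+06, so δQ/Q = 6.77e+05/2.72e+06 = 0.249.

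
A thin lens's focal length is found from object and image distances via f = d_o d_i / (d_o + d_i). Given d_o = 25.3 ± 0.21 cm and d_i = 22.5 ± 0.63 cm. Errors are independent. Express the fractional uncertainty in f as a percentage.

∂f/∂d_o = (d_i/(d_o+d_i))² = 0.222;  ∂f/∂d_i = (d_o/(d_o+d_i))² = 0.280
δf = √((∂f/∂d_o · δd_o)² + (∂f/∂d_i · δd_i)²) = √(0.00216 + 0.0311) = 0.183 cm
f = 11.9 cm, so δf/f = 0.183/11.9 = 0.0153.

1.53%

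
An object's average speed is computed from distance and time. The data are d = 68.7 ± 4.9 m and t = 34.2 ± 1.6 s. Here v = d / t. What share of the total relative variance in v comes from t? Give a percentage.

(δv/v)² = (1·δd/d)² + (-1·δt/t)²
  d term: (1×0.0713)² = 0.00509
  t term: (-1×0.0468)² = 0.00219
Total = 0.00728. Share from t = 0.00219/0.00728 = 0.301.

30.1%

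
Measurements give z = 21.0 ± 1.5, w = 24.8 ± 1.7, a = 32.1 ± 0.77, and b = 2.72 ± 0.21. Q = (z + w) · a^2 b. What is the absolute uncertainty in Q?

13300

Let u = z + w = 45.8. δu = √(δz² + δw²) = √(2.25 + 2.89) = 2.27, so δu/u = 0.0495.
Q is then a monomial in u, a, b:
δQ/Q = √((δu/u)² + (2·δa/a)² + (1·δb/b)²) = √(0.00245 + 0.00230 + 0.00596) = 0.104
Q = 1.28e+05, so δQ = 0.104 × 1.28e+05 = 13300.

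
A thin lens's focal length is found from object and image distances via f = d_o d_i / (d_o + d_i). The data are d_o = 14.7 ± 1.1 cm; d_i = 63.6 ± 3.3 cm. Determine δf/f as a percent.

6.16%

∂f/∂d_o = (d_i/(d_o+d_i))² = 0.660;  ∂f/∂d_i = (d_o/(d_o+d_i))² = 0.0352
δf = √((∂f/∂d_o · δd_o)² + (∂f/∂d_i · δd_i)²) = √(0.527 + 0.0135) = 0.735 cm
f = 11.9 cm, so δf/f = 0.735/11.9 = 0.0616.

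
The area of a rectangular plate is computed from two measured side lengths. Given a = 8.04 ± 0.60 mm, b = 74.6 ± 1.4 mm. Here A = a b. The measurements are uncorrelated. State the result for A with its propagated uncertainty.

Relative error in a monomial: (δA/A)² = Σ (nᵢ · δxᵢ/xᵢ)².
  (1·δa/a)² = (1×0.0746)² = 0.00557;  (1·δb/b)² = (1×0.0188)² = 0.000352
δA/A = √(0.00592) = 0.0770
A = 600 mm^2, so δA = 0.0770 × 600 = 46.2 mm^2.

600 ± 46.2 mm^2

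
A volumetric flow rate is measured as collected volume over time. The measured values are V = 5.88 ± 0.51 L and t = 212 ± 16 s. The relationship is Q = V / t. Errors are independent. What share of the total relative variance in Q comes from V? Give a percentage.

56.9%

(δQ/Q)² = (1·δV/V)² + (-1·δt/t)²
  V term: (1×0.0867)² = 0.00752
  t term: (-1×0.0755)² = 0.00570
Total = 0.0132. Share from V = 0.00752/0.0132 = 0.569.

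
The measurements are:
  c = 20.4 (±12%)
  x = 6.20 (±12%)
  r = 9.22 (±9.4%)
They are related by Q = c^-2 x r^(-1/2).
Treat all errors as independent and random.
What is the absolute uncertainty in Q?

0.00134

Products/powers → add relative errors in quadrature, weighted by exponent:
  (-2·δc/c)² = (-2×0.120)² = 0.0576;  (1·δx/x)² = (1×0.120)² = 0.0144;  (−½·δr/r)² = (-0.5×0.0940)² = 0.00221
δQ/Q = √(0.0742) = 0.272
Q = 0.00491, so δQ = 0.272 × 0.00491 = 0.00134.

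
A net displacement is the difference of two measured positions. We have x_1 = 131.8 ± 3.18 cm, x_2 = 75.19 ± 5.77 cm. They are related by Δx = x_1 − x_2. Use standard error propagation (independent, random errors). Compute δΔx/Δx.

0.116

Sums and differences: (δΔx)² = Σ (cᵢ δxᵢ)².
  (δx_1)² = 10.1;  (δx_2)² = 33.3
δΔx = √(43.4) = 6.59 cm
Δx = 56.61 cm, so δΔx/Δx = 6.59/56.61 = 0.116.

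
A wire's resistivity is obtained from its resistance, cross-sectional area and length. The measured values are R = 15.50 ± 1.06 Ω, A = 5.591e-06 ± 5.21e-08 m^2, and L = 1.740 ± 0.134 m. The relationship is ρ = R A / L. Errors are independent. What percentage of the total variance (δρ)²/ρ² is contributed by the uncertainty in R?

43.7%

(δρ/ρ)² = (1·δR/R)² + (1·δA/A)² + (-1·δL/L)²
  R term: (1×0.0684)² = 0.00468
  A term: (1×0.00932)² = 8.68e-05
  L term: (-1×0.0770)² = 0.00593
Total = 0.0107. Share from R = 0.00468/0.0107 = 0.437.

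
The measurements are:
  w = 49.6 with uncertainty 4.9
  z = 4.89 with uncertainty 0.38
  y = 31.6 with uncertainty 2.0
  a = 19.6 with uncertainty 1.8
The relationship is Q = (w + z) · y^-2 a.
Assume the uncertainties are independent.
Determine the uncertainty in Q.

Let u = w + z = 54.5. δu = √(δw² + δz²) = √(24.0 + 0.144) = 4.91, so δu/u = 0.0902.
Q is then a monomial in u, y, a:
δQ/Q = √((δu/u)² + (-2·δy/y)² + (1·δa/a)²) = √(0.00814 + 0.0160 + 0.00843) = 0.181
Q = 1.07, so δQ = 0.181 × 1.07 = 0.193.

0.193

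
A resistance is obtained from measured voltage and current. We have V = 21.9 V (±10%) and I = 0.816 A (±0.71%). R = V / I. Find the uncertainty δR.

Since R is a product/quotient, work with relative uncertainties:
  (1·δV/V)² = (1×0.100)² = 0.0100;  (-1·δI/I)² = (-1×0.00710)² = 5.04e-05
δR/R = √(0.0101) = 0.100
R = 26.8 Ω, so δR = 0.100 × 26.8 = 2.69 Ω.

2.69 Ω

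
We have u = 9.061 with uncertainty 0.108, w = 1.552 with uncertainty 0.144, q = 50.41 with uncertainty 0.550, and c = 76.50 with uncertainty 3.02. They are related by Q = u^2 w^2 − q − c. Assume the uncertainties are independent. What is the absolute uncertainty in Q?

37.1

Let p = u^2·w^2 = 197.8. δp/p = √((2·δu/u)² + (2·δw/w)²) = √(0.000568 + 0.0344) = 0.187, so δp = 37.0.
Q = p − q − c: δQ = √(δp² + δq² + δc²) = √(1370 + 0.303 + 9.12) = 37.1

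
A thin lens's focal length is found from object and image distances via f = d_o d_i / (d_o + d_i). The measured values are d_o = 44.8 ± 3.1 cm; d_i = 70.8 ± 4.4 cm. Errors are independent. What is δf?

1.34 cm

∂f/∂d_o = (d_i/(d_o+d_i))² = 0.375;  ∂f/∂d_i = (d_o/(d_o+d_i))² = 0.150
δf = √((∂f/∂d_o · δd_o)² + (∂f/∂d_i · δd_i)²) = √(1.35 + 0.437) = 1.34 cm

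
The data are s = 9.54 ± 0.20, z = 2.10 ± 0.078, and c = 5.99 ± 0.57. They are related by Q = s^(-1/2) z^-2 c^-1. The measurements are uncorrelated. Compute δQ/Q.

0.121

Products/powers → add relative errors in quadrature, weighted by exponent:
  (−½·δs/s)² = (-0.5×0.0210)² = 0.000110;  (-2·δz/z)² = (-2×0.0371)² = 0.00552;  (-1·δc/c)² = (-1×0.0952)² = 0.00906
δQ/Q = √(0.0147) = 0.121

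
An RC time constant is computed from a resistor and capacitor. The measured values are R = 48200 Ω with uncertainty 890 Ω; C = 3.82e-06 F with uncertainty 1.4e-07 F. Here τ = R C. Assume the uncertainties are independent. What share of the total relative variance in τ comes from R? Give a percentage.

20.2%

(δτ/τ)² = (1·δR/R)² + (1·δC/C)²
  R term: (1×0.0185)² = 0.000341
  C term: (1×0.0366)² = 0.00134
Total = 0.00168. Share from R = 0.000341/0.00168 = 0.202.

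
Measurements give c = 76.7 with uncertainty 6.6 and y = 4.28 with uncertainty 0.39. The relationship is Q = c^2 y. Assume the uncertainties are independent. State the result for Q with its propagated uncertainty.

For a monomial Q ∝ c^2, y, fractional errors add in quadrature:
  (2·δc/c)² = (2×0.0860)² = 0.0296;  (1·δy/y)² = (1×0.0911)² = 0.00830
δQ/Q = √(0.0379) = 0.195
Q = 25200, so δQ = 0.195 × 25200 = 4900.

25200 ± 4900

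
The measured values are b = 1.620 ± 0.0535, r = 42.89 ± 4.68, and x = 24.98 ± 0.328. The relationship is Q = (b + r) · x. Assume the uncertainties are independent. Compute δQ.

118

Let u = b + r = 44.51. δu = √(δb² + δr²) = √(0.00286 + 21.9) = 4.68, so δu/u = 0.105.
Q is then a monomial in u, x:
δQ/Q = √((δu/u)² + (1·δx/x)²) = √(0.0111 + 0.000172) = 0.106
Q = 1112, so δQ = 0.106 × 1112 = 118.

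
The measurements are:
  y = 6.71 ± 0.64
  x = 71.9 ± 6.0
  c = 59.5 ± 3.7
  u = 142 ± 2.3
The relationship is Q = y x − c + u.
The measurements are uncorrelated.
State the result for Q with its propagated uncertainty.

Let p = y·x = 482. δp/p = √((1·δy/y)² + (1·δx/x)²) = √(0.00910 + 0.00696) = 0.127, so δp = 61.1.
Q = p − c + u: δQ = √(δp² + δc² + δu²) = √(3740 + 13.7 + 5.29) = 61.3
Q = 565.

565 ± 61.3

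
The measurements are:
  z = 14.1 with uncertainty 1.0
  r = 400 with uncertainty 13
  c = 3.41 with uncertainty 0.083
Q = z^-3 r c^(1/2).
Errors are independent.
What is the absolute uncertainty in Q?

Products/powers → add relative errors in quadrature, weighted by exponent:
  (-3·δz/z)² = (-3×0.0709)² = 0.0453;  (1·δr/r)² = (1×0.0325)² = 0.00106;  (½·δc/c)² = (0.5×0.0243)² = 0.000148
δQ/Q = √(0.0465) = 0.216
Q = 0.263, so δQ = 0.216 × 0.263 = 0.0568.

0.0568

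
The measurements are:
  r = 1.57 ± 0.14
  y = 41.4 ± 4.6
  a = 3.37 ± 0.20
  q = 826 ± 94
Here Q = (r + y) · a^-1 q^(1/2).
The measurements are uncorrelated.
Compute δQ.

Let u = r + y = 43.0. δu = √(δr² + δy²) = √(0.0196 + 21.2) = 4.60, so δu/u = 0.107.
Q is then a monomial in u, a, q:
δQ/Q = √((δu/u)² + (-1·δa/a)² + (½·δq/q)²) = √(0.0115 + 0.00352 + 0.00324) = 0.135
Q = 366, so δQ = 0.135 × 366 = 49.5.

49.5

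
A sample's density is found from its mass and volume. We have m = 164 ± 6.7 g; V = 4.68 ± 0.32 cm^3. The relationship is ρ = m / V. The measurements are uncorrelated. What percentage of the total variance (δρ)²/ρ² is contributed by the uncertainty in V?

(δρ/ρ)² = (1·δm/m)² + (-1·δV/V)²
  m term: (1×0.0409)² = 0.00167
  V term: (-1×0.0684)² = 0.00468
Total = 0.00634. Share from V = 0.00468/0.00634 = 0.737.

73.7%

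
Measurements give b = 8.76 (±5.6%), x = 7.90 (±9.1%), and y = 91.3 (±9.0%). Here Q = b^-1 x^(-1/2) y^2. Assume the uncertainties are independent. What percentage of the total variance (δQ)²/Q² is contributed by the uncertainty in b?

8.34%

(δQ/Q)² = (-1·δb/b)² + (−½·δx/x)² + (2·δy/y)²
  b term: (-1×0.0560)² = 0.00314
  x term: (-0.5×0.0910)² = 0.00207
  y term: (2×0.0900)² = 0.0324
Total = 0.0376. Share from b = 0.00314/0.0376 = 0.0834.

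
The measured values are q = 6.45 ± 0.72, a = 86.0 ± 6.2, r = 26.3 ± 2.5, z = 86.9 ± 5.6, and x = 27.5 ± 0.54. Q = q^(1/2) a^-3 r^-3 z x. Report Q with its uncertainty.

(5.25 ± 1.93) × 10^-7

Products/powers → add relative errors in quadrature, weighted by exponent:
  (½·δq/q)² = (0.5×0.112)² = 0.00312;  (-3·δa/a)² = (-3×0.0721)² = 0.0468;  (-3·δr/r)² = (-3×0.0951)² = 0.0813;  (1·δz/z)² = (1×0.0644)² = 0.00415;  (1·δx/x)² = (1×0.0196)² = 0.000386
δQ/Q = √(0.136) = 0.368
Q = 5.25e-07, so δQ = 0.368 × 5.25e-07 = 1.93e-07.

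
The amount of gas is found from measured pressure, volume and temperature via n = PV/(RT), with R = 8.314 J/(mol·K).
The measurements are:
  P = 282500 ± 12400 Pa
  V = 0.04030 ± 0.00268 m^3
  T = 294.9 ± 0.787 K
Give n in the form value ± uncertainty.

Each factor contributes (exponent × relative error)² to (δn/n)²:
  (1·δP/P)² = (1×0.0439)² = 0.00193;  (1·δV/V)² = (1×0.0665)² = 0.00442;  (-1·δT/T)² = (-1×0.00267)² = 7.12e-06
δn/n = √(0.00636) = 0.0797
n = 4.643 mol, so δn = 0.0797 × 4.643 = 0.370 mol.

4.643 ± 0.370 mol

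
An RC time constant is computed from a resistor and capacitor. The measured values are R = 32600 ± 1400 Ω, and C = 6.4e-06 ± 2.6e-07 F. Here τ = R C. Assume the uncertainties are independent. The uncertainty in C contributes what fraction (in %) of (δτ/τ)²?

47.2%

(δτ/τ)² = (1·δR/R)² + (1·δC/C)²
  R term: (1×0.0429)² = 0.00184
  C term: (1×0.0406)² = 0.00165
Total = 0.00349. Share from C = 0.00165/0.00349 = 0.472.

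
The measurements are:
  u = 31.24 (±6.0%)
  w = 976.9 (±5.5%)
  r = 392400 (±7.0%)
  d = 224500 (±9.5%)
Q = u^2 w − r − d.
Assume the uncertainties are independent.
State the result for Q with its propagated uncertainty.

Let p = u^2·w = 953400. δp/p = √((2·δu/u)² + (1·δw/w)²) = √(0.0144 + 0.00302) = 0.132, so δp = 1.26e+05.
Q = p − r − d: δQ = √(δp² + δr² + δd²) = √(1.58e+10 + 7.54e+08 + 4.55e+08) = 1.31e+05
Q = 336500.

(3.365 ± 1.31) × 10^5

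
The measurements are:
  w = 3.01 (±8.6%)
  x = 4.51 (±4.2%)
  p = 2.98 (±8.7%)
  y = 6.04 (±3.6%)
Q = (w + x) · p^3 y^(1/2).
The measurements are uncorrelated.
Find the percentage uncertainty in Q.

Let u = w + x = 7.52. δu = √(δw² + δx²) = √(0.0670 + 0.0359) = 0.321, so δu/u = 0.0427.
Q is then a monomial in u, p, y:
δQ/Q = √((δu/u)² + (3·δp/p)² + (½·δy/y)²) = √(0.00182 + 0.0681 + 0.000324) = 0.265

26.5%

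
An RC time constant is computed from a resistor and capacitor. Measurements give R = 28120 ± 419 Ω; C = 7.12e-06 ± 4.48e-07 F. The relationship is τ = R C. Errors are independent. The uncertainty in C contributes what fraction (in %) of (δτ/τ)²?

(δτ/τ)² = (1·δR/R)² + (1·δC/C)²
  R term: (1×0.0149)² = 0.000222
  C term: (1×0.0629)² = 0.00396
Total = 0.00418. Share from C = 0.00396/0.00418 = 0.947.

94.7%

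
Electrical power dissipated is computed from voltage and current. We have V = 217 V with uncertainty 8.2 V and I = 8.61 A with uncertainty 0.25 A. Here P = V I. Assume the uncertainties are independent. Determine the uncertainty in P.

89.0 W

Relative error in a monomial: (δP/P)² = Σ (nᵢ · δxᵢ/xᵢ)².
  (1·δV/V)² = (1×0.0378)² = 0.00143;  (1·δI/I)² = (1×0.0290)² = 0.000843
δP/P = √(0.00227) = 0.0477
P = 1870 W, so δP = 0.0477 × 1870 = 89.0 W.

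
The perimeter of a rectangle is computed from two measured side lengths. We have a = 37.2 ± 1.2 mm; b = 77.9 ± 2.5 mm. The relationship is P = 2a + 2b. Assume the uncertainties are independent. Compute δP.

For a sum/difference, combine absolute errors in quadrature:
  (2·δa)² = 5.76;  (2·δb)² = 25.0
δP = √(30.8) = 5.55 mm

5.55 mm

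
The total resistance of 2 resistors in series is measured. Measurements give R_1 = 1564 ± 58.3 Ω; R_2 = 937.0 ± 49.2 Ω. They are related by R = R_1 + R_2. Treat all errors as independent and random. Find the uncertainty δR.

Each term contributes (cᵢ δxᵢ)² to (δR)²:
  (δR_1)² = 3400;  (δR_2)² = 2420
δR = √(5820) = 76.3 Ω

76.3 Ω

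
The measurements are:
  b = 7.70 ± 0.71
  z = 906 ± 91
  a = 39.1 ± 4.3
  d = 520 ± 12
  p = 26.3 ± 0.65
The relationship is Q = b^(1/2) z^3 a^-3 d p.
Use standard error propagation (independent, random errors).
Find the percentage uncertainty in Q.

Relative error in a monomial: (δQ/Q)² = Σ (nᵢ · δxᵢ/xᵢ)².
  (½·δb/b)² = (0.5×0.0922)² = 0.00213;  (3·δz/z)² = (3×0.100)² = 0.0908;  (-3·δa/a)² = (-3×0.110)² = 0.109;  (1·δd/d)² = (1×0.0231)² = 0.000533;  (1·δp/p)² = (1×0.0247)² = 0.000611
δQ/Q = √(0.203) = 0.450

45.0%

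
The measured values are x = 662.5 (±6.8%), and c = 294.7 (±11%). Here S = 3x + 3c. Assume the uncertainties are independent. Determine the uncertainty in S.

S is a linear combination, so absolute uncertainties add in quadrature:
  (3·δx)² = 18300;  (3·δc)² = 9460
δS = √(27700) = 167

167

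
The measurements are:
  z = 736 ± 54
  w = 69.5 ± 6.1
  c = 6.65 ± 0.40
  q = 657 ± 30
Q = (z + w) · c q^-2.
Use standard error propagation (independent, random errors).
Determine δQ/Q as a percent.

Let u = z + w = 806. δu = √(δz² + δw²) = √(2920 + 37.2) = 54.3, so δu/u = 0.0675.
Q is then a monomial in u, c, q:
δQ/Q = √((δu/u)² + (1·δc/c)² + (-2·δq/q)²) = √(0.00455 + 0.00362 + 0.00834) = 0.128

12.8%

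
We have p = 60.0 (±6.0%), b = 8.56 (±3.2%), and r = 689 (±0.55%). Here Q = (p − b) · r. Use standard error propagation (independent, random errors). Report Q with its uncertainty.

35400 ± 2500

Let u = p − b = 51.4. δu = √(δp² + δb²) = √(13.0 + 0.0750) = 3.61, so δu/u = 0.0702.
Q is then a monomial in u, r:
δQ/Q = √((δu/u)² + (1·δr/r)²) = √(0.00493 + 3.03e-05) = 0.0704
Q = 35400, so δQ = 0.0704 × 35400 = 2500.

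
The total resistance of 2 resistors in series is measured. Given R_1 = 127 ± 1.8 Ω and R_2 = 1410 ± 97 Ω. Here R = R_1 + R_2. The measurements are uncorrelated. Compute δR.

97.0 Ω

Sums and differences: (δR)² = Σ (cᵢ δxᵢ)².
  (δR_1)² = 3.24;  (δR_2)² = 9410
δR = √(9410) = 97.0 Ω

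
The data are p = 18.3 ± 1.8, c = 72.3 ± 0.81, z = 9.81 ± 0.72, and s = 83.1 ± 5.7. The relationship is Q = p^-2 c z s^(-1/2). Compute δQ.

Each factor contributes (exponent × relative error)² to (δQ/Q)²:
  (-2·δp/p)² = (-2×0.0984)² = 0.0387;  (1·δc/c)² = (1×0.0112)² = 0.000126;  (1·δz/z)² = (1×0.0734)² = 0.00539;  (−½·δs/s)² = (-0.5×0.0686)² = 0.00118
δQ/Q = √(0.0454) = 0.213
Q = 0.232, so δQ = 0.213 × 0.232 = 0.0495.

0.0495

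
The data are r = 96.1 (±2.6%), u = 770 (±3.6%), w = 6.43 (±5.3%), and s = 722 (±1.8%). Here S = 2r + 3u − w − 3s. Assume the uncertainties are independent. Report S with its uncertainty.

Absolute uncertainties add in quadrature for a linear combination:
  (2·δr)² = 25.0;  (3·δu)² = 6920;  (δw)² = 0.116;  (3·δs)² = 1520
δS = √(8460) = 92.0
S = 330.

330 ± 92.0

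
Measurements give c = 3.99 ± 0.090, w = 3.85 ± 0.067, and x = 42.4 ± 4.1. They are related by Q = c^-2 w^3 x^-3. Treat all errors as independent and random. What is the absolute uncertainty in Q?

1.4e-05

Q is a product of powers, so relative uncertainties combine in quadrature:
  (-2·δc/c)² = (-2×0.0226)² = 0.00204;  (3·δw/w)² = (3×0.0174)² = 0.00273;  (-3·δx/x)² = (-3×0.0967)² = 0.0842
δQ/Q = √(0.0889) = 0.298
Q = 4.7e-05, so δQ = 0.298 × 4.7e-05 = 1.4e-05.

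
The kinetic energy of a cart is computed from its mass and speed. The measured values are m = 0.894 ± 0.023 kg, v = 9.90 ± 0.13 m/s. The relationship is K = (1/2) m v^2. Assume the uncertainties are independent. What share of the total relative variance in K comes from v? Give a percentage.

(δK/K)² = (1·δm/m)² + (2·δv/v)²
  m term: (1×0.0257)² = 0.000662
  v term: (2×0.0131)² = 0.000690
Total = 0.00135. Share from v = 0.000690/0.00135 = 0.510.

51.0%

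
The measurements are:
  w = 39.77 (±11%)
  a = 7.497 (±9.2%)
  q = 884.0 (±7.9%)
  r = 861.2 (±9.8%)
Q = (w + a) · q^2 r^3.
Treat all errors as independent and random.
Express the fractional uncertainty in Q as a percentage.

34.7%

Let u = w + a = 47.27. δu = √(δw² + δa²) = √(19.1 + 0.476) = 4.43, so δu/u = 0.0937.
Q is then a monomial in u, q, r:
δQ/Q = √((δu/u)² + (2·δq/q)² + (3·δr/r)²) = √(0.00878 + 0.0250 + 0.0864) = 0.347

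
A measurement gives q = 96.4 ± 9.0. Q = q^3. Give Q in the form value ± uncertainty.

Each factor contributes (exponent × relative error)² to (δQ/Q)²:
  (3·δq/q)² = (3×0.0934)² = 0.0784
δQ/Q = √(0.0784) = 0.280
Q = 8.96e+05, so δQ = 0.280 × 8.96e+05 = 2.51e+05.

(8.96 ± 2.51) × 10^5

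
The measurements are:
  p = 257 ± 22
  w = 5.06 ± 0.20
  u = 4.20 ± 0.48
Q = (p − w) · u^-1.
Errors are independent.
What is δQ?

Let h = p − w = 252. δh = √(δp² + δw²) = √(484 + 0.0400) = 22.0, so δh/h = 0.0873.
Q is then a monomial in h, u:
δQ/Q = √((δh/h)² + (-1·δu/u)²) = √(0.00763 + 0.0131) = 0.144
Q = 60.0, so δQ = 0.144 × 60.0 = 8.63.

8.63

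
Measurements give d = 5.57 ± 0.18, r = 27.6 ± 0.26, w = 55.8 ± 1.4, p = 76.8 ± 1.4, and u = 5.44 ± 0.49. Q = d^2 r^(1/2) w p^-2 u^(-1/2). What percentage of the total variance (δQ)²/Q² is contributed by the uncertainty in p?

16.2%

(δQ/Q)² = (2·δd/d)² + (½·δr/r)² + (1·δw/w)² + (-2·δp/p)² + (−½·δu/u)²
  d term: (2×0.0323)² = 0.00418
  r term: (0.5×0.00942)² = 2.22e-05
  w term: (1×0.0251)² = 0.000629
  p term: (-2×0.0182)² = 0.00133
  u term: (-0.5×0.0901)² = 0.00203
Total = 0.00819. Share from p = 0.00133/0.00819 = 0.162.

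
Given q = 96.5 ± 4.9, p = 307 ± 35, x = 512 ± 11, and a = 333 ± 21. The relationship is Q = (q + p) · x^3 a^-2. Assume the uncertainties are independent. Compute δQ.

81300

Let u = q + p = 404. δu = √(δq² + δp²) = √(24.0 + 1220) = 35.3, so δu/u = 0.0876.
Q is then a monomial in u, x, a:
δQ/Q = √((δu/u)² + (3·δx/x)² + (-2·δa/a)²) = √(0.00767 + 0.00415 + 0.0159) = 0.167
Q = 4.88e+05, so δQ = 0.167 × 4.88e+05 = 81300.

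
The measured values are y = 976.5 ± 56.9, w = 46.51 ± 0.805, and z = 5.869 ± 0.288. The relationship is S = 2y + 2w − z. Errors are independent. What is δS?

114

Absolute uncertainties add in quadrature for a linear combination:
  (2·δy)² = 13000;  (2·δw)² = 2.59;  (δz)² = 0.0829
δS = √(13000) = 114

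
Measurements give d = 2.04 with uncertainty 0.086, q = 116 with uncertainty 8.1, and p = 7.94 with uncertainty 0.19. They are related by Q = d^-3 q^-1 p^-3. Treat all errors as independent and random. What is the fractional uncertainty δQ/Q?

0.161

For a monomial Q ∝ d^-3, q^-1, p^-3, fractional errors add in quadrature:
  (-3·δd/d)² = (-3×0.0422)² = 0.0160;  (-1·δq/q)² = (-1×0.0698)² = 0.00488;  (-3·δp/p)² = (-3×0.0239)² = 0.00515
δQ/Q = √(0.0260) = 0.161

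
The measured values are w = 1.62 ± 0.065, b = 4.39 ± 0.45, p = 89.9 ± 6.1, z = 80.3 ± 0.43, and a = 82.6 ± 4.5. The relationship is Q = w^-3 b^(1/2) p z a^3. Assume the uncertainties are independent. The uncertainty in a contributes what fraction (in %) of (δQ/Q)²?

(δQ/Q)² = (-3·δw/w)² + (½·δb/b)² + (1·δp/p)² + (1·δz/z)² + (3·δa/a)²
  w term: (-3×0.0401)² = 0.0145
  b term: (0.5×0.103)² = 0.00263
  p term: (1×0.0679)² = 0.00460
  z term: (1×0.00535)² = 2.87e-05
  a term: (3×0.0545)² = 0.0267
Total = 0.0485. Share from a = 0.0267/0.0485 = 0.551.

55.1%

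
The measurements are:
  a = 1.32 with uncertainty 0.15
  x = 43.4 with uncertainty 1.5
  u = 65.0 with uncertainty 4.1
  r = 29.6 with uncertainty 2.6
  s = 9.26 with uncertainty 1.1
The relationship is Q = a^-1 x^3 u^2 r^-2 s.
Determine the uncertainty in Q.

8.04e+05

Products/powers → add relative errors in quadrature, weighted by exponent:
  (-1·δa/a)² = (-1×0.114)² = 0.0129;  (3·δx/x)² = (3×0.0346)² = 0.0108;  (2·δu/u)² = (2×0.0631)² = 0.0159;  (-2·δr/r)² = (-2×0.0878)² = 0.0309;  (1·δs/s)² = (1×0.119)² = 0.0141
δQ/Q = √(0.0846) = 0.291
Q = 2.77e+06, so δQ = 0.291 × 2.77e+06 = 8.04e+05.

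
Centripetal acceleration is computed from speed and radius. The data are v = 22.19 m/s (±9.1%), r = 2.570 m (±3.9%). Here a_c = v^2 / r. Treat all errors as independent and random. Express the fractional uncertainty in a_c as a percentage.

Each factor contributes (exponent × relative error)² to (δa_c/a_c)²:
  (2·δv/v)² = (2×0.0910)² = 0.0331;  (-1·δr/r)² = (-1×0.0390)² = 0.00152
δa_c/a_c = √(0.0346) = 0.186

18.6%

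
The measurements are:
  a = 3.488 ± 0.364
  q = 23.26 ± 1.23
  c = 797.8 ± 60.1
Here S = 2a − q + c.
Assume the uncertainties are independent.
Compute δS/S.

Sums and differences: (δS)² = Σ (cᵢ δxᵢ)².
  (2·δa)² = 0.530;  (δq)² = 1.51;  (δc)² = 3610
δS = √(3610) = 60.1
S = 781.5, so δS/S = 60.1/781.5 = 0.0769.

0.0769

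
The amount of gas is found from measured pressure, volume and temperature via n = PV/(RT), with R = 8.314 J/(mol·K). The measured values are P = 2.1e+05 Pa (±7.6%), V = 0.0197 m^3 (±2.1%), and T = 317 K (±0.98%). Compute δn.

n is a product of powers, so relative uncertainties combine in quadrature:
  (1·δP/P)² = (1×0.0760)² = 0.00578;  (1·δV/V)² = (1×0.0210)² = 0.000441;  (-1·δT/T)² = (-1×0.00980)² = 9.6e-05
δn/n = √(0.00631) = 0.0795
n = 1.57 mol, so δn = 0.0795 × 1.57 = 0.125 mol.

0.125 mol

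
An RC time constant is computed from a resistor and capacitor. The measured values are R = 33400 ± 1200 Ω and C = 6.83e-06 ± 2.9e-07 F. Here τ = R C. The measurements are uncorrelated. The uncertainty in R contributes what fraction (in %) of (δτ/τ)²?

(δτ/τ)² = (1·δR/R)² + (1·δC/C)²
  R term: (1×0.0359)² = 0.00129
  C term: (1×0.0425)² = 0.00180
Total = 0.00309. Share from R = 0.00129/0.00309 = 0.417.

41.7%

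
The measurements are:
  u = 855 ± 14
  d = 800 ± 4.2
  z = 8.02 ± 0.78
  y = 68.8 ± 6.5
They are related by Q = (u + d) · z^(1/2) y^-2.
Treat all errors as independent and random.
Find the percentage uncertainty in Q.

Let w = u + d = 1660. δw = √(δu² + δd²) = √(196 + 17.6) = 14.6, so δw/w = 0.00883.
Q is then a monomial in w, z, y:
δQ/Q = √((δw/w)² + (½·δz/z)² + (-2·δy/y)²) = √(7.8e-05 + 0.00236 + 0.0357) = 0.195

19.5%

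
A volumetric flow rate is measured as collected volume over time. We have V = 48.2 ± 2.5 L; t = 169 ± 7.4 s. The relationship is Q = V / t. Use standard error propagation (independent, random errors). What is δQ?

0.0194 L/s

Q is a product of powers, so relative uncertainties combine in quadrature:
  (1·δV/V)² = (1×0.0519)² = 0.00269;  (-1·δt/t)² = (-1×0.0438)² = 0.00192
δQ/Q = √(0.00461) = 0.0679
Q = 0.285 L/s, so δQ = 0.0679 × 0.285 = 0.0194 L/s.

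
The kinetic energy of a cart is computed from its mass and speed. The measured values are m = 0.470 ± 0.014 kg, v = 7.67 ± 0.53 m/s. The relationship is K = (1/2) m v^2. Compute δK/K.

Since K is a product/quotient, work with relative uncertainties:
  (1·δm/m)² = (1×0.0298)² = 0.000887;  (2·δv/v)² = (2×0.0691)² = 0.0191
δK/K = √(0.0200) = 0.141

0.141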